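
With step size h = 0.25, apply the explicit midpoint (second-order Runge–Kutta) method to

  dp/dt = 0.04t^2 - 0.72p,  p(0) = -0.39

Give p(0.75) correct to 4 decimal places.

-0.2231

Midpoint: k1 = f(t_n, p_n); k2 = f(t_n + h/2, p_n + (h/2)·k1); p_{n+1} = p_n + h·k2.
t=0.000000, p=-0.390000:
  k1 = f(0.000000, -0.390000) = 0.280800
  k2 = f(0.125000, -0.354900) = 0.256153
  p ← -0.390000 + 0.25·0.256153 = -0.325962
t=0.250000, p=-0.325962:
  k1 = f(0.250000, -0.325962) = 0.237192
  k2 = f(0.375000, -0.296313) = 0.218970
  p ← -0.325962 + 0.25·0.218970 = -0.271219
t=0.500000, p=-0.271219:
  k1 = f(0.500000, -0.271219) = 0.205278
  k2 = f(0.625000, -0.245559) = 0.192428
  p ← -0.271219 + 0.25·0.192428 = -0.223112
p(0.75) ≈ -0.2231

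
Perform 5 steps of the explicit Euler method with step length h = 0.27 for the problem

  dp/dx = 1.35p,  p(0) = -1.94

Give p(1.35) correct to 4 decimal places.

-9.1763

Euler: p_{n+1} = p_n + h·f(x_n, p_n).
x=0.000000, p=-1.940000: f=-2.619000 → p ← -1.940000 + 0.27·(-2.619000) = -2.647130
x=0.270000, p=-2.647130: f=-3.573626 → p ← -2.647130 + 0.27·(-3.573626) = -3.612009
x=0.540000, p=-3.612009: f=-4.876212 → p ← -3.612009 + 0.27·(-4.876212) = -4.928586
x=0.810000, p=-4.928586: f=-6.653591 → p ← -4.928586 + 0.27·(-6.653591) = -6.725056
x=1.080000, p=-6.725056: f=-9.078825 → p ← -6.725056 + 0.27·(-9.078825) = -9.176339
p(1.35) ≈ -9.1763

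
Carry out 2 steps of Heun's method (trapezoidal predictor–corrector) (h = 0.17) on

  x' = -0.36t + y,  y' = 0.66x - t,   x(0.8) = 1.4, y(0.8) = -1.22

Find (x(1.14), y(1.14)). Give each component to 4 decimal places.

0.8638, -1.2942

Heun on (x,y): k1 = f(t_n, state_n); k2 = f(t_n + h, state_n + h·k1); state_{n+1} = state_n + (h/2)·(k1 + k2).
0.800000: (1.400000, -1.220000)
  k1 = (-1.508000, 0.124000)
  predictor → (1.143640, -1.198920)
  k2 = (-1.548120, -0.215198)
  → (1.140230, -1.227752)
0.970000: (1.140230, -1.227752)
  k1 = (-1.576952, -0.217448)
  predictor → (0.872148, -1.264718)
  k2 = (-1.675118, -0.564382)
  → (0.863804, -1.294207)
(x(1.14), y(1.14)) ≈ (0.8638, -1.2942)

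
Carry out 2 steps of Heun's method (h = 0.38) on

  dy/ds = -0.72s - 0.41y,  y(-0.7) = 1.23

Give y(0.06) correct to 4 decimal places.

Heun: k1 = f(s_n, y_n); k2 = f(s_n + h, y_n + h·k1); y_{n+1} = y_n + (h/2)·(k1 + k2).
s=-0.700000, y=1.230000:
  k1 = f(-0.700000, 1.230000) = -0.000300
  k2 = f(-0.320000, 1.229886) = -0.273853
  y ← 1.230000 + (0.38/2)·(-0.000300 + (-0.273853)) = 1.177911
s=-0.320000, y=1.177911:
  k1 = f(-0.320000, 1.177911) = -0.252543
  k2 = f(0.060000, 1.081944) = -0.486797
  y ← 1.177911 + (0.38/2)·(-0.252543 + (-0.486797)) = 1.037436
y(0.06) ≈ 1.0374

1.0374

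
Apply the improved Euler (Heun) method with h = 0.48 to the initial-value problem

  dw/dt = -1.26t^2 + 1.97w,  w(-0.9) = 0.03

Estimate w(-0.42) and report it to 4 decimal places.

Heun: k1 = f(t_n, w_n); k2 = f(t_n + h, w_n + h·k1); w_{n+1} = w_n + (h/2)·(k1 + k2).
t=-0.900000, w=0.030000:
  k1 = f(-0.900000, 0.030000) = -0.961500
  k2 = f(-0.420000, -0.431520) = -1.072358
  w ← 0.030000 + (0.48/2)·(-0.961500 + (-1.072358)) = -0.458126
w(-0.42) ≈ -0.4581

-0.4581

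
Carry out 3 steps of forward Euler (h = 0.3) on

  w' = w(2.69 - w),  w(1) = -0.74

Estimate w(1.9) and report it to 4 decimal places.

Euler: w_{n+1} = w_n + h·f(x_n, w_n).
x=1.000000, w=-0.740000: f=-2.538200 → w ← -0.740000 + 0.3·(-2.538200) = -1.501460
x=1.300000, w=-1.501460: f=-6.293310 → w ← -1.501460 + 0.3·(-6.293310) = -3.389453
x=1.600000, w=-3.389453: f=-20.606019 → w ← -3.389453 + 0.3·(-20.606019) = -9.571259
w(1.9) ≈ -9.5713

-9.5713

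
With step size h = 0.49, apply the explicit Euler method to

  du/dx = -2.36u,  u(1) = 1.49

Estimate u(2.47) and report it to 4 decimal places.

-0.0057

Euler: u_{n+1} = u_n + h·f(x_n, u_n).
x=1.000000, u=1.490000: f=-3.516400 → u ← 1.490000 + 0.49·(-3.516400) = -0.233036
x=1.490000, u=-0.233036: f=0.549965 → u ← -0.233036 + 0.49·0.549965 = 0.036447
x=1.980000, u=0.036447: f=-0.086015 → u ← 0.036447 + 0.49·(-0.086015) = -0.005700
u(2.47) ≈ -0.0057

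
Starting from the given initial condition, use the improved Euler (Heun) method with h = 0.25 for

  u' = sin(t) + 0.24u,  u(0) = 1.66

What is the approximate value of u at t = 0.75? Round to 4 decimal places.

2.2692

Heun: k1 = f(t_n, u_n); k2 = f(t_n + h, u_n + h·k1); u_{n+1} = u_n + (h/2)·(k1 + k2).
t=0.000000, u=1.660000:
  k1 = f(0.000000, 1.660000) = 0.398400
  k2 = f(0.250000, 1.759600) = 0.669708
  u ← 1.660000 + (0.25/2)·(0.398400 + 0.669708) = 1.793513
t=0.250000, u=1.793513:
  k1 = f(0.250000, 1.793513) = 0.677847
  k2 = f(0.500000, 1.962975) = 0.950540
  u ← 1.793513 + (0.25/2)·(0.677847 + 0.950540) = 1.997062
t=0.500000, u=1.997062:
  k1 = f(0.500000, 1.997062) = 0.958720
  k2 = f(0.750000, 2.236742) = 1.218457
  u ← 1.997062 + (0.25/2)·(0.958720 + 1.218457) = 2.269209
u(0.75) ≈ 2.2692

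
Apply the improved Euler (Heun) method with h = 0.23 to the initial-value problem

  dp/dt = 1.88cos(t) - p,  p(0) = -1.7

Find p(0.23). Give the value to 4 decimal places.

-0.9770

Heun: k1 = f(t_n, p_n); k2 = f(t_n + h, p_n + h·k1); p_{n+1} = p_n + (h/2)·(k1 + k2).
t=0.000000, p=-1.700000:
  k1 = f(0.000000, -1.700000) = 3.580000
  k2 = f(0.230000, -0.876600) = 2.707093
  p ← -1.700000 + (0.23/2)·(3.580000 + 2.707093) = -0.976984
p(0.23) ≈ -0.9770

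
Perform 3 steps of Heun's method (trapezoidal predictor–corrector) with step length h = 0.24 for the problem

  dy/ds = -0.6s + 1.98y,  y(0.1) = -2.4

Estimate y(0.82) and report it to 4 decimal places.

Heun: k1 = f(s_n, y_n); k2 = f(s_n + h, y_n + h·k1); y_{n+1} = y_n + (h/2)·(k1 + k2).
s=0.100000, y=-2.400000:
  k1 = f(0.100000, -2.400000) = -4.812000
  k2 = f(0.340000, -3.554880) = -7.242662
  y ← -2.400000 + (0.24/2)·(-4.812000 + (-7.242662)) = -3.846559
s=0.340000, y=-3.846559:
  k1 = f(0.340000, -3.846559) = -7.820188
  k2 = f(0.580000, -5.723405) = -11.680341
  y ← -3.846559 + (0.24/2)·(-7.820188 + (-11.680341)) = -6.186623
s=0.580000, y=-6.186623:
  k1 = f(0.580000, -6.186623) = -12.597513
  k2 = f(0.820000, -9.210026) = -18.727852
  y ← -6.186623 + (0.24/2)·(-12.597513 + (-18.727852)) = -9.945667
y(0.82) ≈ -9.9457

-9.9457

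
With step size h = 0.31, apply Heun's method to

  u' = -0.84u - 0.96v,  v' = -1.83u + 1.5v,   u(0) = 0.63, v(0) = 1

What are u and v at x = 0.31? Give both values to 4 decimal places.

0.2124, 1.2636

Heun on (u,v): k1 = f(x_n, state_n); k2 = f(x_n + h, state_n + h·k1); state_{n+1} = state_n + (h/2)·(k1 + k2).
0.000000: (0.630000, 1.000000)
  k1 = (-1.489200, 0.347100)
  predictor → (0.168348, 1.107601)
  k2 = (-1.204709, 1.353325)
  → (0.212444, 1.263566)
(u(0.31), v(0.31)) ≈ (0.2124, 1.2636)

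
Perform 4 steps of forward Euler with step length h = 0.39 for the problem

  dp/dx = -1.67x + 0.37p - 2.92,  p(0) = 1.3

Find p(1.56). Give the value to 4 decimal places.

Euler: p_{n+1} = p_n + h·f(x_n, p_n).
x=0.000000, p=1.300000: f=-2.439000 → p ← 1.300000 + 0.39·(-2.439000) = 0.348790
x=0.390000, p=0.348790: f=-3.442248 → p ← 0.348790 + 0.39·(-3.442248) = -0.993687
x=0.780000, p=-0.993687: f=-4.590264 → p ← -0.993687 + 0.39·(-4.590264) = -2.783890
x=1.170000, p=-2.783890: f=-5.903939 → p ← -2.783890 + 0.39·(-5.903939) = -5.086426
p(1.56) ≈ -5.0864

-5.0864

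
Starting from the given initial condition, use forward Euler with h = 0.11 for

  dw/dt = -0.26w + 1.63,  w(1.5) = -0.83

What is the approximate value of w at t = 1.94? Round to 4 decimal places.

-0.0520

Euler: w_{n+1} = w_n + h·f(t_n, w_n).
t=1.500000, w=-0.830000: f=1.845800 → w ← -0.830000 + 0.11·1.845800 = -0.626962
t=1.610000, w=-0.626962: f=1.793010 → w ← -0.626962 + 0.11·1.793010 = -0.429731
t=1.720000, w=-0.429731: f=1.741730 → w ← -0.429731 + 0.11·1.741730 = -0.238141
t=1.830000, w=-0.238141: f=1.691917 → w ← -0.238141 + 0.11·1.691917 = -0.052030
w(1.94) ≈ -0.0520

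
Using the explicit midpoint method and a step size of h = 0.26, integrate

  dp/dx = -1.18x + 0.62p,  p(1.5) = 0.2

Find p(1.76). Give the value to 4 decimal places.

Midpoint: k1 = f(x_n, p_n); k2 = f(x_n + h/2, p_n + (h/2)·k1); p_{n+1} = p_n + h·k2.
x=1.500000, p=0.200000:
  k1 = f(1.500000, 0.200000) = -1.646000
  k2 = f(1.630000, -0.013980) = -1.932068
  p ← 0.200000 + 0.26·(-1.932068) = -0.302338
p(1.76) ≈ -0.3023

-0.3023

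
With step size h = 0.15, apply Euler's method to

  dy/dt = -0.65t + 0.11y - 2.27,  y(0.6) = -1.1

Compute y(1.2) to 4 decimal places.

-2.8991

Euler: y_{n+1} = y_n + h·f(t_n, y_n).
t=0.600000, y=-1.100000: f=-2.781000 → y ← -1.100000 + 0.15·(-2.781000) = -1.517150
t=0.750000, y=-1.517150: f=-2.924386 → y ← -1.517150 + 0.15·(-2.924386) = -1.955808
t=0.900000, y=-1.955808: f=-3.070139 → y ← -1.955808 + 0.15·(-3.070139) = -2.416329
t=1.050000, y=-2.416329: f=-3.218296 → y ← -2.416329 + 0.15·(-3.218296) = -2.899073
y(1.2) ≈ -2.8991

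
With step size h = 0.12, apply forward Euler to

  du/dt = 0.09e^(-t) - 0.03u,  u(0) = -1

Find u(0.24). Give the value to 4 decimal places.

Euler: u_{n+1} = u_n + h·f(t_n, u_n).
t=0.000000, u=-1.000000: f=0.120000 → u ← -1.000000 + 0.12·0.120000 = -0.985600
t=0.120000, u=-0.985600: f=0.109391 → u ← -0.985600 + 0.12·0.109391 = -0.972473
u(0.24) ≈ -0.9725

-0.9725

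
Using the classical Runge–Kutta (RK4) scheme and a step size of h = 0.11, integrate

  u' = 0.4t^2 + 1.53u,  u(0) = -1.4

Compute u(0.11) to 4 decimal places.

-1.6564

RK4: k1 = f(t_n, u_n); k2 = f(t_n + h/2, u_n + (h/2)·k1); k3 = f(t_n + h/2, u_n + (h/2)·k2); k4 = f(t_n + h, u_n + h·k3); u_{n+1} = u_n + (h/6)·(k1 + 2k2 + 2k3 + k4).
t=0.000000, u=-1.400000:
  k1 = f(0.000000, -1.400000) = -2.142000
  k2 = f(0.055000, -1.517810) = -2.321039
  k3 = f(0.055000, -1.527657) = -2.336105
  k4 = f(0.110000, -1.656972) = -2.530327
  u ← -1.400000 + (0.11/6)·(k1 + 2k2 + 2k3 + k4) = -1.656421
u(0.11) ≈ -1.6564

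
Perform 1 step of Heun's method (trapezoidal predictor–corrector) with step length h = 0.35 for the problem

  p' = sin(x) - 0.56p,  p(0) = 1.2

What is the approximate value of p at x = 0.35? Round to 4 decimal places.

1.0479

Heun: k1 = f(x_n, p_n); k2 = f(x_n + h, p_n + h·k1); p_{n+1} = p_n + (h/2)·(k1 + k2).
x=0.000000, p=1.200000:
  k1 = f(0.000000, 1.200000) = -0.672000
  k2 = f(0.350000, 0.964800) = -0.197390
  p ← 1.200000 + (0.35/2)·(-0.672000 + (-0.197390)) = 1.047857
p(0.35) ≈ 1.0479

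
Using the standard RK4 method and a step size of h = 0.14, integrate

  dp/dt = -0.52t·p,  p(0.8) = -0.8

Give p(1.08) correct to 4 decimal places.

-0.6977

RK4: k1 = f(t_n, p_n); k2 = f(t_n + h/2, p_n + (h/2)·k1); k3 = f(t_n + h/2, p_n + (h/2)·k2); k4 = f(t_n + h, p_n + h·k3); p_{n+1} = p_n + (h/6)·(k1 + 2k2 + 2k3 + k4).
t=0.800000, p=-0.800000:
  k1 = f(0.800000, -0.800000) = 0.332800
  k2 = f(0.870000, -0.776704) = 0.351381
  k3 = f(0.870000, -0.775403) = 0.350792
  k4 = f(0.940000, -0.750889) = 0.367035
  p ← -0.800000 + (0.14/6)·(k1 + 2k2 + 2k3 + k4) = -0.750902
t=0.940000, p=-0.750902:
  k1 = f(0.940000, -0.750902) = 0.367041
  k2 = f(1.010000, -0.725210) = 0.380880
  k3 = f(1.010000, -0.724241) = 0.380371
  k4 = f(1.080000, -0.697650) = 0.391800
  p ← -0.750902 + (0.14/6)·(k1 + 2k2 + 2k3 + k4) = -0.697671
p(1.08) ≈ -0.6977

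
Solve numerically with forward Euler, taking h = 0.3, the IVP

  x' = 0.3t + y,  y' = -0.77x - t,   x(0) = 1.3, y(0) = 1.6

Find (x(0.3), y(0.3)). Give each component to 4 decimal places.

Euler on (x,y): x_{n+1} = x_n + h·x', y_{n+1} = y_n + h·y'.
0.000000: (1.300000, 1.600000); f=(1.600000, -1.001000) → (1.780000, 1.299700)
(x(0.3), y(0.3)) ≈ (1.7800, 1.2997)

1.7800, 1.2997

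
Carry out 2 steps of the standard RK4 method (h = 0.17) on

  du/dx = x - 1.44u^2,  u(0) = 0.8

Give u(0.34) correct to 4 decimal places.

RK4: k1 = f(x_n, u_n); k2 = f(x_n + h/2, u_n + (h/2)·k1); k3 = f(x_n + h/2, u_n + (h/2)·k2); k4 = f(x_n + h, u_n + h·k3); u_{n+1} = u_n + (h/6)·(k1 + 2k2 + 2k3 + k4).
x=0.000000, u=0.800000:
  k1 = f(0.000000, 0.800000) = -0.921600
  k2 = f(0.085000, 0.721664) = -0.664950
  k3 = f(0.085000, 0.743479) = -0.710976
  k4 = f(0.170000, 0.679134) = -0.494161
  u ← 0.800000 + (0.17/6)·(k1 + 2k2 + 2k3 + k4) = 0.681918
x=0.170000, u=0.681918:
  k1 = f(0.170000, 0.681918) = -0.499617
  k2 = f(0.255000, 0.639450) = -0.333811
  k3 = f(0.255000, 0.653544) = -0.360052
  k4 = f(0.340000, 0.620709) = -0.214802
  u ← 0.681918 + (0.17/6)·(k1 + 2k2 + 2k3 + k4) = 0.622357
u(0.34) ≈ 0.6224

0.6224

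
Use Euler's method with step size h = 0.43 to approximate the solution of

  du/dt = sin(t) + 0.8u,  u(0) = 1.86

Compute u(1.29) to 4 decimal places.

Euler: u_{n+1} = u_n + h·f(t_n, u_n).
t=0.000000, u=1.860000: f=1.488000 → u ← 1.860000 + 0.43·1.488000 = 2.499840
t=0.430000, u=2.499840: f=2.416743 → u ← 2.499840 + 0.43·2.416743 = 3.539039
t=0.860000, u=3.539039: f=3.589074 → u ← 3.539039 + 0.43·3.589074 = 5.082341
u(1.29) ≈ 5.0823

5.0823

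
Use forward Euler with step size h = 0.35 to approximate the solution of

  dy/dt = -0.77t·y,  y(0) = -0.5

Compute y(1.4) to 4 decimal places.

Euler: y_{n+1} = y_n + h·f(t_n, y_n).
t=0.000000, y=-0.500000: f=0.000000 → y ← -0.500000 + 0.35·0.000000 = -0.500000
t=0.350000, y=-0.500000: f=0.134750 → y ← -0.500000 + 0.35·0.134750 = -0.452838
t=0.700000, y=-0.452838: f=0.244079 → y ← -0.452838 + 0.35·0.244079 = -0.367410
t=1.050000, y=-0.367410: f=0.297051 → y ← -0.367410 + 0.35·0.297051 = -0.263442
y(1.4) ≈ -0.2634

-0.2634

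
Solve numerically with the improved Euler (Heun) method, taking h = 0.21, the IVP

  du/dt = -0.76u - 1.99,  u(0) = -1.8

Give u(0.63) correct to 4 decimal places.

Heun: k1 = f(t_n, u_n); k2 = f(t_n + h, u_n + h·k1); u_{n+1} = u_n + (h/2)·(k1 + k2).
t=0.000000, u=-1.800000:
  k1 = f(0.000000, -1.800000) = -0.622000
  k2 = f(0.210000, -1.930620) = -0.522729
  u ← -1.800000 + (0.21/2)·(-0.622000 + (-0.522729)) = -1.920197
t=0.210000, u=-1.920197:
  k1 = f(0.210000, -1.920197) = -0.530651
  k2 = f(0.420000, -2.031633) = -0.445959
  u ← -1.920197 + (0.21/2)·(-0.530651 + (-0.445959)) = -2.022741
t=0.420000, u=-2.022741:
  k1 = f(0.420000, -2.022741) = -0.452717
  k2 = f(0.630000, -2.117811) = -0.380464
  u ← -2.022741 + (0.21/2)·(-0.452717 + (-0.380464)) = -2.110224
u(0.63) ≈ -2.1102

-2.1102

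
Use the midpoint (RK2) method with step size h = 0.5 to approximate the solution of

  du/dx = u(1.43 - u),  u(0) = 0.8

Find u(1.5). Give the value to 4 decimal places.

1.3024

Midpoint: k1 = f(x_n, u_n); k2 = f(x_n + h/2, u_n + (h/2)·k1); u_{n+1} = u_n + h·k2.
x=0.000000, u=0.800000:
  k1 = f(0.000000, 0.800000) = 0.504000
  k2 = f(0.250000, 0.926000) = 0.466704
  u ← 0.800000 + 0.5·0.466704 = 1.033352
x=0.500000, u=1.033352:
  k1 = f(0.500000, 1.033352) = 0.409877
  k2 = f(0.750000, 1.135821) = 0.334134
  u ← 1.033352 + 0.5·0.334134 = 1.200419
x=1.000000, u=1.200419:
  k1 = f(1.000000, 1.200419) = 0.275593
  k2 = f(1.250000, 1.269318) = 0.203957
  u ← 1.200419 + 0.5·0.203957 = 1.302398
u(1.5) ≈ 1.3024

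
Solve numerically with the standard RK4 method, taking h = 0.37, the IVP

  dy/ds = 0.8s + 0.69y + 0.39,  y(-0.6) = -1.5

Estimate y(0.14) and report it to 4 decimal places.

RK4: k1 = f(s_n, y_n); k2 = f(s_n + h/2, y_n + (h/2)·k1); k3 = f(s_n + h/2, y_n + (h/2)·k2); k4 = f(s_n + h, y_n + h·k3); y_{n+1} = y_n + (h/6)·(k1 + 2k2 + 2k3 + k4).
s=-0.600000, y=-1.500000:
  k1 = f(-0.600000, -1.500000) = -1.125000
  k2 = f(-0.415000, -1.708125) = -1.120606
  k3 = f(-0.415000, -1.707312) = -1.120045
  k4 = f(-0.230000, -1.914417) = -1.114948
  y ← -1.500000 + (0.37/6)·(k1 + 2k2 + 2k3 + k4) = -1.914477
s=-0.230000, y=-1.914477:
  k1 = f(-0.230000, -1.914477) = -1.114989
  k2 = f(-0.045000, -2.120750) = -1.109318
  k3 = f(-0.045000, -2.119701) = -1.108594
  k4 = f(0.140000, -2.324657) = -1.102013
  y ← -1.914477 + (0.37/6)·(k1 + 2k2 + 2k3 + k4) = -2.324735
y(0.14) ≈ -2.3247

-2.3247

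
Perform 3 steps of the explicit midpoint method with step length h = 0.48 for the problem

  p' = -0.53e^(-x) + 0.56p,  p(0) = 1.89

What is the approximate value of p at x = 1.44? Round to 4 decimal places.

Midpoint: k1 = f(x_n, p_n); k2 = f(x_n + h/2, p_n + (h/2)·k1); p_{n+1} = p_n + h·k2.
x=0.000000, p=1.890000:
  k1 = f(0.000000, 1.890000) = 0.528400
  k2 = f(0.240000, 2.016816) = 0.712504
  p ← 1.890000 + 0.48·0.712504 = 2.232002
x=0.480000, p=2.232002:
  k1 = f(0.480000, 2.232002) = 0.921966
  k2 = f(0.720000, 2.453274) = 1.115855
  p ← 2.232002 + 0.48·1.115855 = 2.767612
x=0.960000, p=2.767612:
  k1 = f(0.960000, 2.767612) = 1.346930
  k2 = f(1.200000, 3.090875) = 1.571257
  p ← 2.767612 + 0.48·1.571257 = 3.521816
p(1.44) ≈ 3.5218

3.5218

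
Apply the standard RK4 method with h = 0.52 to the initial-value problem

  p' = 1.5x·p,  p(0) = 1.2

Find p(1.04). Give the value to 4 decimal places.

RK4: k1 = f(x_n, p_n); k2 = f(x_n + h/2, p_n + (h/2)·k1); k3 = f(x_n + h/2, p_n + (h/2)·k2); k4 = f(x_n + h, p_n + h·k3); p_{n+1} = p_n + (h/6)·(k1 + 2k2 + 2k3 + k4).
x=0.000000, p=1.200000:
  k1 = f(0.000000, 1.200000) = 0.000000
  k2 = f(0.260000, 1.200000) = 0.468000
  k3 = f(0.260000, 1.321680) = 0.515455
  k4 = f(0.520000, 1.468037) = 1.145069
  p ← 1.200000 + (0.52/6)·(k1 + 2k2 + 2k3 + k4) = 1.469705
x=0.520000, p=1.469705:
  k1 = f(0.520000, 1.469705) = 1.146370
  k2 = f(0.780000, 1.767761) = 2.068280
  k3 = f(0.780000, 2.007458) = 2.348726
  k4 = f(1.040000, 2.691042) = 4.198026
  p ← 1.469705 + (0.52/6)·(k1 + 2k2 + 2k3 + k4) = 2.698500
p(1.04) ≈ 2.6985

2.6985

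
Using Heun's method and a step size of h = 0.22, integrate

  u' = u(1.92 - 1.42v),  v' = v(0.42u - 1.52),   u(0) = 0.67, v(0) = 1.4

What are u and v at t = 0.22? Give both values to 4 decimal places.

Heun on (u,v): k1 = f(t_n, state_n); k2 = f(t_n + h, state_n + h·k1); state_{n+1} = state_n + (h/2)·(k1 + k2).
0.000000: (0.670000, 1.400000)
  k1 = (-0.045560, -1.734040)
  predictor → (0.659977, 1.018511)
  k2 = (0.312640, -1.265816)
  → (0.699379, 1.070016)
(u(0.22), v(0.22)) ≈ (0.6994, 1.0700)

0.6994, 1.0700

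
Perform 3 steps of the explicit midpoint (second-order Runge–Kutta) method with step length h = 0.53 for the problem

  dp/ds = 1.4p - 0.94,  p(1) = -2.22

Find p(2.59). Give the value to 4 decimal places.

-23.0648

Midpoint: k1 = f(s_n, p_n); k2 = f(s_n + h/2, p_n + (h/2)·k1); p_{n+1} = p_n + h·k2.
s=1.000000, p=-2.220000:
  k1 = f(1.000000, -2.220000) = -4.048000
  k2 = f(1.265000, -3.292720) = -5.549808
  p ← -2.220000 + 0.53·(-5.549808) = -5.161398
s=1.530000, p=-5.161398:
  k1 = f(1.530000, -5.161398) = -8.165958
  k2 = f(1.795000, -7.325377) = -11.195528
  p ← -5.161398 + 0.53·(-11.195528) = -11.095028
s=2.060000, p=-11.095028:
  k1 = f(2.060000, -11.095028) = -16.473039
  k2 = f(2.325000, -15.460383) = -22.584537
  p ← -11.095028 + 0.53·(-22.584537) = -23.064832
p(2.59) ≈ -23.0648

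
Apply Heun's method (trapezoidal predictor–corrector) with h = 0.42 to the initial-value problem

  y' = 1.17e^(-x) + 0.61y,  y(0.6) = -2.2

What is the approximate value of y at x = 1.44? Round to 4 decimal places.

Heun: k1 = f(x_n, y_n); k2 = f(x_n + h, y_n + h·k1); y_{n+1} = y_n + (h/2)·(k1 + k2).
x=0.600000, y=-2.200000:
  k1 = f(0.600000, -2.200000) = -0.699890
  k2 = f(1.020000, -2.493954) = -1.099416
  y ← -2.200000 + (0.42/2)·(-0.699890 + (-1.099416)) = -2.577854
x=1.020000, y=-2.577854:
  k1 = f(1.020000, -2.577854) = -1.150595
  k2 = f(1.440000, -3.061104) = -1.590068
  y ← -2.577854 + (0.42/2)·(-1.150595 + (-1.590068)) = -3.153394
y(1.44) ≈ -3.1534

-3.1534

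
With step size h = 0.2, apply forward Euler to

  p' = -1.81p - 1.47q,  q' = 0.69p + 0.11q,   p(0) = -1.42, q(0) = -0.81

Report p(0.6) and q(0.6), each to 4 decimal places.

0.2549, -1.1808

Euler on (p,q): p_{n+1} = p_n + h·p', q_{n+1} = q_n + h·q'.
0.000000: (-1.420000, -0.810000); f=(3.760900, -1.068900) → (-0.667820, -1.023780)
0.200000: (-0.667820, -1.023780); f=(2.713711, -0.573412) → (-0.125078, -1.138462)
0.400000: (-0.125078, -1.138462); f=(1.899931, -0.211535) → (0.254908, -1.180769)
(p(0.6), q(0.6)) ≈ (0.2549, -1.1808)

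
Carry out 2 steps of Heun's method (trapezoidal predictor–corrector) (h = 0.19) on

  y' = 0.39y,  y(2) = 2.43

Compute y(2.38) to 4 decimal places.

2.8178

Heun: k1 = f(x_n, y_n); k2 = f(x_n + h, y_n + h·k1); y_{n+1} = y_n + (h/2)·(k1 + k2).
x=2.000000, y=2.430000:
  k1 = f(2.000000, 2.430000) = 0.947700
  k2 = f(2.190000, 2.610063) = 1.017925
  y ← 2.430000 + (0.19/2)·(0.947700 + 1.017925) = 2.616734
x=2.190000, y=2.616734:
  k1 = f(2.190000, 2.616734) = 1.020526
  k2 = f(2.380000, 2.810634) = 1.096147
  y ← 2.616734 + (0.19/2)·(1.020526 + 1.096147) = 2.817818
y(2.38) ≈ 2.8178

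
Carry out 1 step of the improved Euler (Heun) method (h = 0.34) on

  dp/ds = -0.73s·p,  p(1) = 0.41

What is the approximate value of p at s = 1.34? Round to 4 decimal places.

Heun: k1 = f(s_n, p_n); k2 = f(s_n + h, p_n + h·k1); p_{n+1} = p_n + (h/2)·(k1 + k2).
s=1.000000, p=0.410000:
  k1 = f(1.000000, 0.410000) = -0.299300
  k2 = f(1.340000, 0.308238) = -0.301518
  p ← 0.410000 + (0.34/2)·(-0.299300 + (-0.301518)) = 0.307861
p(1.34) ≈ 0.3079

0.3079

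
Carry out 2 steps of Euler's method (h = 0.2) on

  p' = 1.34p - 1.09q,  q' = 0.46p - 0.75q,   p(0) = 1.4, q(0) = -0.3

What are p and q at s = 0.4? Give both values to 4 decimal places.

2.3614, 0.0621

Euler on (p,q): p_{n+1} = p_n + h·p', q_{n+1} = q_n + h·q'.
0.000000: (1.400000, -0.300000); f=(2.203000, 0.869000) → (1.840600, -0.126200)
0.200000: (1.840600, -0.126200); f=(2.603962, 0.941326) → (2.361392, 0.062065)
(p(0.4), q(0.4)) ≈ (2.3614, 0.0621)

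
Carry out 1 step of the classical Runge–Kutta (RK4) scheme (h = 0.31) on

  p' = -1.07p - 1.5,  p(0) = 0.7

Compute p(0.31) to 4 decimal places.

0.1067

RK4: k1 = f(s_n, p_n); k2 = f(s_n + h/2, p_n + (h/2)·k1); k3 = f(s_n + h/2, p_n + (h/2)·k2); k4 = f(s_n + h, p_n + h·k3); p_{n+1} = p_n + (h/6)·(k1 + 2k2 + 2k3 + k4).
s=0.000000, p=0.700000:
  k1 = f(0.000000, 0.700000) = -2.249000
  k2 = f(0.155000, 0.351405) = -1.876003
  k3 = f(0.155000, 0.409219) = -1.937865
  k4 = f(0.310000, 0.099262) = -1.606210
  p ← 0.700000 + (0.31/6)·(k1 + 2k2 + 2k3 + k4) = 0.106714
p(0.31) ≈ 0.1067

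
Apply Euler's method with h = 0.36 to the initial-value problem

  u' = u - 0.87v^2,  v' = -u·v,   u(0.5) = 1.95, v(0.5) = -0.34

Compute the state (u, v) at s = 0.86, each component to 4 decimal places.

Euler on (u,v): u_{n+1} = u_n + h·u', v_{n+1} = v_n + h·v'.
0.500000: (1.950000, -0.340000); f=(1.849428, 0.663000) → (2.615794, -0.101320)
(u(0.86), v(0.86)) ≈ (2.6158, -0.1013)

2.6158, -0.1013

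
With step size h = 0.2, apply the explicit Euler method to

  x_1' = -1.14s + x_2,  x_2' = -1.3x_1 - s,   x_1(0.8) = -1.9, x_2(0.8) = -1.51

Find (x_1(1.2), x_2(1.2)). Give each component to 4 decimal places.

-2.8476, -0.7561

Euler on (x_1,x_2): x_1_{n+1} = x_1_n + h·x_1', x_2_{n+1} = x_2_n + h·x_2'.
0.800000: (-1.900000, -1.510000); f=(-2.422000, 1.670000) → (-2.384400, -1.176000)
1.000000: (-2.384400, -1.176000); f=(-2.316000, 2.099720) → (-2.847600, -0.756056)
(x_1(1.2), x_2(1.2)) ≈ (-2.8476, -0.7561)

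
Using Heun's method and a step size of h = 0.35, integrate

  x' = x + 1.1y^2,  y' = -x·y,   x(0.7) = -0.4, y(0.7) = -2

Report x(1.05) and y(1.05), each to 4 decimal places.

1.4757, -1.7410

Heun on (x,y): k1 = f(t_n, state_n); k2 = f(t_n + h, state_n + h·k1); state_{n+1} = state_n + (h/2)·(k1 + k2).
0.700000: (-0.400000, -2.000000)
  k1 = (4.000000, -0.800000)
  predictor → (1.000000, -2.280000)
  k2 = (6.718240, 2.280000)
  → (1.475692, -1.741000)
(x(1.05), y(1.05)) ≈ (1.4757, -1.7410)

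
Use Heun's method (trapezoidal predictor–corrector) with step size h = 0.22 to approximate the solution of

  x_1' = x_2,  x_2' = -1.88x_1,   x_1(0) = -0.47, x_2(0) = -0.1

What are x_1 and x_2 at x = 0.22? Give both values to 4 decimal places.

Heun on (x_1,x_2): k1 = f(x_n, state_n); k2 = f(x_n + h, state_n + h·k1); state_{n+1} = state_n + (h/2)·(k1 + k2).
0.000000: (-0.470000, -0.100000)
  k1 = (-0.100000, 0.883600)
  predictor → (-0.492000, 0.094392)
  k2 = (0.094392, 0.924960)
  → (-0.470617, 0.098942)
(x_1(0.22), x_2(0.22)) ≈ (-0.4706, 0.0989)

-0.4706, 0.0989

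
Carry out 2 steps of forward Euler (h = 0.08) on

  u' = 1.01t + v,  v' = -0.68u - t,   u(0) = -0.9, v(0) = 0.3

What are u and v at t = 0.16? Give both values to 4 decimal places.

Euler on (u,v): u_{n+1} = u_n + h·u', v_{n+1} = v_n + h·v'.
0.000000: (-0.900000, 0.300000); f=(0.300000, 0.612000) → (-0.876000, 0.348960)
0.080000: (-0.876000, 0.348960); f=(0.429760, 0.515680) → (-0.841619, 0.390214)
(u(0.16), v(0.16)) ≈ (-0.8416, 0.3902)

-0.8416, 0.3902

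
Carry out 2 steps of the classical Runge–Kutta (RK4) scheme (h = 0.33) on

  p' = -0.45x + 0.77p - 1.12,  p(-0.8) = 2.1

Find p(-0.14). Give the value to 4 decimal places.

RK4: k1 = f(x_n, p_n); k2 = f(x_n + h/2, p_n + (h/2)·k1); k3 = f(x_n + h/2, p_n + (h/2)·k2); k4 = f(x_n + h, p_n + h·k3); p_{n+1} = p_n + (h/6)·(k1 + 2k2 + 2k3 + k4).
x=-0.800000, p=2.100000:
  k1 = f(-0.800000, 2.100000) = 0.857000
  k2 = f(-0.635000, 2.241405) = 0.891632
  k3 = f(-0.635000, 2.247119) = 0.896032
  k4 = f(-0.470000, 2.395691) = 0.936182
  p ← 2.100000 + (0.33/6)·(k1 + 2k2 + 2k3 + k4) = 2.395268
x=-0.470000, p=2.395268:
  k1 = f(-0.470000, 2.395268) = 0.935856
  k2 = f(-0.305000, 2.549684) = 0.980507
  k3 = f(-0.305000, 2.557052) = 0.986180
  k4 = f(-0.140000, 2.720707) = 1.037945
  p ← 2.395268 + (0.33/6)·(k1 + 2k2 + 2k3 + k4) = 2.720163
p(-0.14) ≈ 2.7202

2.7202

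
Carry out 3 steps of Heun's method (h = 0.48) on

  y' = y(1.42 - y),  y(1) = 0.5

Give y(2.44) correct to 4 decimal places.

Heun: k1 = f(x_n, y_n); k2 = f(x_n + h, y_n + h·k1); y_{n+1} = y_n + (h/2)·(k1 + k2).
x=1.000000, y=0.500000:
  k1 = f(1.000000, 0.500000) = 0.460000
  k2 = f(1.480000, 0.720800) = 0.503983
  y ← 0.500000 + (0.48/2)·(0.460000 + 0.503983) = 0.731356
x=1.480000, y=0.731356:
  k1 = f(1.480000, 0.731356) = 0.503644
  k2 = f(1.960000, 0.973105) = 0.434876
  y ← 0.731356 + (0.48/2)·(0.503644 + 0.434876) = 0.956601
x=1.960000, y=0.956601:
  k1 = f(1.960000, 0.956601) = 0.443288
  k2 = f(2.440000, 1.169379) = 0.293071
  y ← 0.956601 + (0.48/2)·(0.443288 + 0.293071) = 1.133327
y(2.44) ≈ 1.1333

1.1333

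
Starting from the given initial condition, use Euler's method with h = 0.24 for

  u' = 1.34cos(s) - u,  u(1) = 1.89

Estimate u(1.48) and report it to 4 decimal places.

Euler: u_{n+1} = u_n + h·f(s_n, u_n).
s=1.000000, u=1.890000: f=-1.165995 → u ← 1.890000 + 0.24·(-1.165995) = 1.610161
s=1.240000, u=1.610161: f=-1.174934 → u ← 1.610161 + 0.24·(-1.174934) = 1.328177
u(1.48) ≈ 1.3282

1.3282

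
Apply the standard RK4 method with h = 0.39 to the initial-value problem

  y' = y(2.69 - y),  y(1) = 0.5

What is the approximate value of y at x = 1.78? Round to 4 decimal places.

1.7483

RK4: k1 = f(x_n, y_n); k2 = f(x_n + h/2, y_n + (h/2)·k1); k3 = f(x_n + h/2, y_n + (h/2)·k2); k4 = f(x_n + h, y_n + h·k3); y_{n+1} = y_n + (h/6)·(k1 + 2k2 + 2k3 + k4).
x=1.000000, y=0.500000:
  k1 = f(1.000000, 0.500000) = 1.095000
  k2 = f(1.195000, 0.713525) = 1.410264
  k3 = f(1.195000, 0.775002) = 1.484127
  k4 = f(1.390000, 1.078809) = 1.738168
  y ← 0.500000 + (0.39/6)·(k1 + 2k2 + 2k3 + k4) = 1.060427
x=1.390000, y=1.060427:
  k1 = f(1.390000, 1.060427) = 1.728043
  k2 = f(1.585000, 1.397395) = 1.806280
  k3 = f(1.585000, 1.412651) = 1.804448
  k4 = f(1.780000, 1.764162) = 1.633329
  y ← 1.060427 + (0.39/6)·(k1 + 2k2 + 2k3 + k4) = 1.748311
y(1.78) ≈ 1.7483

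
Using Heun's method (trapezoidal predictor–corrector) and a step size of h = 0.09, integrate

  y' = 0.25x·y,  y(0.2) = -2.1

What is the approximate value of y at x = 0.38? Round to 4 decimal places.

-2.1276

Heun: k1 = f(x_n, y_n); k2 = f(x_n + h, y_n + h·k1); y_{n+1} = y_n + (h/2)·(k1 + k2).
x=0.200000, y=-2.100000:
  k1 = f(0.200000, -2.100000) = -0.105000
  k2 = f(0.290000, -2.109450) = -0.152935
  y ← -2.100000 + (0.09/2)·(-0.105000 + (-0.152935)) = -2.111607
x=0.290000, y=-2.111607:
  k1 = f(0.290000, -2.111607) = -0.153092
  k2 = f(0.380000, -2.125385) = -0.201912
  y ← -2.111607 + (0.09/2)·(-0.153092 + (-0.201912)) = -2.127582
y(0.38) ≈ -2.1276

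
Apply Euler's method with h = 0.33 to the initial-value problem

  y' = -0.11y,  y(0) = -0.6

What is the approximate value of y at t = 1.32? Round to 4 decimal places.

Euler: y_{n+1} = y_n + h·f(t_n, y_n).
t=0.000000, y=-0.600000: f=0.066000 → y ← -0.600000 + 0.33·0.066000 = -0.578220
t=0.330000, y=-0.578220: f=0.063604 → y ← -0.578220 + 0.33·0.063604 = -0.557231
t=0.660000, y=-0.557231: f=0.061295 → y ← -0.557231 + 0.33·0.061295 = -0.537003
t=0.990000, y=-0.537003: f=0.059070 → y ← -0.537003 + 0.33·0.059070 = -0.517510
y(1.32) ≈ -0.5175

-0.5175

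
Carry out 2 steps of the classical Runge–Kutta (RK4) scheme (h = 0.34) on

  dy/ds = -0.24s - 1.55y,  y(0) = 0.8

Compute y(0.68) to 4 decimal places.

RK4: k1 = f(s_n, y_n); k2 = f(s_n + h/2, y_n + (h/2)·k1); k3 = f(s_n + h/2, y_n + (h/2)·k2); k4 = f(s_n + h, y_n + h·k3); y_{n+1} = y_n + (h/6)·(k1 + 2k2 + 2k3 + k4).
s=0.000000, y=0.800000:
  k1 = f(0.000000, 0.800000) = -1.240000
  k2 = f(0.170000, 0.589200) = -0.954060
  k3 = f(0.170000, 0.637810) = -1.029405
  k4 = f(0.340000, 0.450002) = -0.779103
  y ← 0.800000 + (0.34/6)·(k1 + 2k2 + 2k3 + k4) = 0.460791
s=0.340000, y=0.460791:
  k1 = f(0.340000, 0.460791) = -0.795827
  k2 = f(0.510000, 0.325501) = -0.626926
  k3 = f(0.510000, 0.354214) = -0.671432
  k4 = f(0.680000, 0.232505) = -0.523582
  y ← 0.460791 + (0.34/6)·(k1 + 2k2 + 2k3 + k4) = 0.238878
y(0.68) ≈ 0.2389

0.2389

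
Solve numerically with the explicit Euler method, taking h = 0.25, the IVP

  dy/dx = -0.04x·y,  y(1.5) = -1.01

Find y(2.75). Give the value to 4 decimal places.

-0.9129

Euler: y_{n+1} = y_n + h·f(x_n, y_n).
x=1.500000, y=-1.010000: f=0.060600 → y ← -1.010000 + 0.25·0.060600 = -0.994850
x=1.750000, y=-0.994850: f=0.069640 → y ← -0.994850 + 0.25·0.069640 = -0.977440
x=2.000000, y=-0.977440: f=0.078195 → y ← -0.977440 + 0.25·0.078195 = -0.957891
x=2.250000, y=-0.957891: f=0.086210 → y ← -0.957891 + 0.25·0.086210 = -0.936339
x=2.500000, y=-0.936339: f=0.093634 → y ← -0.936339 + 0.25·0.093634 = -0.912930
y(2.75) ≈ -0.9129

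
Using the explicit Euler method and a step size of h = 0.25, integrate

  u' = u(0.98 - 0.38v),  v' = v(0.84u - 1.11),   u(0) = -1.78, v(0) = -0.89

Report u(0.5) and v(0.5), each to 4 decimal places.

Euler on (u,v): u_{n+1} = u_n + h·u', v_{n+1} = v_n + h·v'.
0.000000: (-1.780000, -0.890000); f=(-2.346396, 2.318628) → (-2.366599, -0.310343)
0.250000: (-2.366599, -0.310343); f=(-2.598361, 0.961425) → (-3.016189, -0.069987)
(u(0.5), v(0.5)) ≈ (-3.0162, -0.0700)

-3.0162, -0.0700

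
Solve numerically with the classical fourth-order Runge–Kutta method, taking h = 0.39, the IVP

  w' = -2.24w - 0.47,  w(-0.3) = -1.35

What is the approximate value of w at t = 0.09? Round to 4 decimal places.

RK4: k1 = f(t_n, w_n); k2 = f(t_n + h/2, w_n + (h/2)·k1); k3 = f(t_n + h/2, w_n + (h/2)·k2); k4 = f(t_n + h, w_n + h·k3); w_{n+1} = w_n + (h/6)·(k1 + 2k2 + 2k3 + k4).
t=-0.300000, w=-1.350000:
  k1 = f(-0.300000, -1.350000) = 2.554000
  k2 = f(-0.105000, -0.851970) = 1.438413
  k3 = f(-0.105000, -1.069510) = 1.925701
  k4 = f(0.090000, -0.598976) = 0.871707
  w ← -1.350000 + (0.39/6)·(k1 + 2k2 + 2k3 + k4) = -0.689994
w(0.09) ≈ -0.6900

-0.6900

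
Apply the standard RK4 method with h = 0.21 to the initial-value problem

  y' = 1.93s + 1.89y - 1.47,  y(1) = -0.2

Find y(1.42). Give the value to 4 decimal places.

0.0783

RK4: k1 = f(s_n, y_n); k2 = f(s_n + h/2, y_n + (h/2)·k1); k3 = f(s_n + h/2, y_n + (h/2)·k2); k4 = f(s_n + h, y_n + h·k3); y_{n+1} = y_n + (h/6)·(k1 + 2k2 + 2k3 + k4).
s=1.000000, y=-0.200000:
  k1 = f(1.000000, -0.200000) = 0.082000
  k2 = f(1.105000, -0.191390) = 0.300923
  k3 = f(1.105000, -0.168403) = 0.344368
  k4 = f(1.210000, -0.127683) = 0.623980
  y ← -0.200000 + (0.21/6)·(k1 + 2k2 + 2k3 + k4) = -0.130120
s=1.210000, y=-0.130120:
  k1 = f(1.210000, -0.130120) = 0.619373
  k2 = f(1.315000, -0.065086) = 0.944937
  k3 = f(1.315000, -0.030902) = 1.009545
  k4 = f(1.420000, 0.081884) = 1.425361
  y ← -0.130120 + (0.21/6)·(k1 + 2k2 + 2k3 + k4) = 0.078259
y(1.42) ≈ 0.0783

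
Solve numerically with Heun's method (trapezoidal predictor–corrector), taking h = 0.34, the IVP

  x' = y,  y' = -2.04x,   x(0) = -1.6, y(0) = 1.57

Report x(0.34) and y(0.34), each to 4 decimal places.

-0.8775, 2.4946

Heun on (x,y): k1 = f(s_n, state_n); k2 = f(s_n + h, state_n + h·k1); state_{n+1} = state_n + (h/2)·(k1 + k2).
0.000000: (-1.600000, 1.570000)
  k1 = (1.570000, 3.264000)
  predictor → (-1.066200, 2.679760)
  k2 = (2.679760, 2.175048)
  → (-0.877541, 2.494638)
(x(0.34), y(0.34)) ≈ (-0.8775, 2.4946)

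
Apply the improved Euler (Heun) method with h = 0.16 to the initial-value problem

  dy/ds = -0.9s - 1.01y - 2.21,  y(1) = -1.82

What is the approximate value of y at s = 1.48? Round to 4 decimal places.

-2.3920

Heun: k1 = f(s_n, y_n); k2 = f(s_n + h, y_n + h·k1); y_{n+1} = y_n + (h/2)·(k1 + k2).
s=1.000000, y=-1.820000:
  k1 = f(1.000000, -1.820000) = -1.271800
  k2 = f(1.160000, -2.023488) = -1.210277
  y ← -1.820000 + (0.16/2)·(-1.271800 + (-1.210277)) = -2.018566
s=1.160000, y=-2.018566:
  k1 = f(1.160000, -2.018566) = -1.215248
  k2 = f(1.320000, -2.213006) = -1.162864
  y ← -2.018566 + (0.16/2)·(-1.215248 + (-1.162864)) = -2.208815
s=1.320000, y=-2.208815:
  k1 = f(1.320000, -2.208815) = -1.167097
  k2 = f(1.480000, -2.395551) = -1.122494
  y ← -2.208815 + (0.16/2)·(-1.167097 + (-1.122494)) = -2.391982
y(1.48) ≈ -2.3920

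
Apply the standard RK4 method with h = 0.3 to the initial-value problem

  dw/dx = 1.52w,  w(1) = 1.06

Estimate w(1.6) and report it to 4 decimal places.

RK4: k1 = f(x_n, w_n); k2 = f(x_n + h/2, w_n + (h/2)·k1); k3 = f(x_n + h/2, w_n + (h/2)·k2); k4 = f(x_n + h, w_n + h·k3); w_{n+1} = w_n + (h/6)·(k1 + 2k2 + 2k3 + k4).
x=1.000000, w=1.060000:
  k1 = f(1.000000, 1.060000) = 1.611200
  k2 = f(1.150000, 1.301680) = 1.978554
  k3 = f(1.150000, 1.356783) = 2.062310
  k4 = f(1.300000, 1.678693) = 2.551613
  w ← 1.060000 + (0.3/6)·(k1 + 2k2 + 2k3 + k4) = 1.672227
x=1.300000, w=1.672227:
  k1 = f(1.300000, 1.672227) = 2.541785
  k2 = f(1.450000, 2.053495) = 3.121312
  k3 = f(1.450000, 2.140424) = 3.253444
  k4 = f(1.600000, 2.648260) = 4.025356
  w ← 1.672227 + (0.3/6)·(k1 + 2k2 + 2k3 + k4) = 2.638060
w(1.6) ≈ 2.6381

2.6381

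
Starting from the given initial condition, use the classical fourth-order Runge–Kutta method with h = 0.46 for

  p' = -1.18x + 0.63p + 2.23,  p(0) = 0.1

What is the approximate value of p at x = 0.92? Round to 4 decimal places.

2.3467

RK4: k1 = f(x_n, p_n); k2 = f(x_n + h/2, p_n + (h/2)·k1); k3 = f(x_n + h/2, p_n + (h/2)·k2); k4 = f(x_n + h, p_n + h·k3); p_{n+1} = p_n + (h/6)·(k1 + 2k2 + 2k3 + k4).
x=0.000000, p=0.100000:
  k1 = f(0.000000, 0.100000) = 2.293000
  k2 = f(0.230000, 0.627390) = 2.353856
  k3 = f(0.230000, 0.641387) = 2.362674
  k4 = f(0.460000, 1.186830) = 2.434903
  p ← 0.100000 + (0.46/6)·(k1 + 2k2 + 2k3 + k4) = 1.185674
x=0.460000, p=1.185674:
  k1 = f(0.460000, 1.185674) = 2.434174
  k2 = f(0.690000, 1.745534) = 2.515486
  k3 = f(0.690000, 1.764236) = 2.527268
  k4 = f(0.920000, 2.348217) = 2.623777
  p ← 1.185674 + (0.46/6)·(k1 + 2k2 + 2k3 + k4) = 2.346672
p(0.92) ≈ 2.3467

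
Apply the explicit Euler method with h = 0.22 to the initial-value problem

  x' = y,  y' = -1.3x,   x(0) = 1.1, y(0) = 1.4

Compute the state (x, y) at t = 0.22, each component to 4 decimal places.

1.4080, 1.0854

Euler on (x,y): x_{n+1} = x_n + h·x', y_{n+1} = y_n + h·y'.
0.000000: (1.100000, 1.400000); f=(1.400000, -1.430000) → (1.408000, 1.085400)
(x(0.22), y(0.22)) ≈ (1.4080, 1.0854)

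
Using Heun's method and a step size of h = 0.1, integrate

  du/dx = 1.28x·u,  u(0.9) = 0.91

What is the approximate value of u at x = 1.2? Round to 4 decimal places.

1.3603

Heun: k1 = f(x_n, u_n); k2 = f(x_n + h, u_n + h·k1); u_{n+1} = u_n + (h/2)·(k1 + k2).
x=0.900000, u=0.910000:
  k1 = f(0.900000, 0.910000) = 1.048320
  k2 = f(1.000000, 1.014832) = 1.298985
  u ← 0.910000 + (0.1/2)·(1.048320 + 1.298985) = 1.027365
x=1.000000, u=1.027365:
  k1 = f(1.000000, 1.027365) = 1.315028
  k2 = f(1.100000, 1.158868) = 1.631686
  u ← 1.027365 + (0.1/2)·(1.315028 + 1.631686) = 1.174701
x=1.100000, u=1.174701:
  k1 = f(1.100000, 1.174701) = 1.653979
  k2 = f(1.200000, 1.340099) = 2.058392
  u ← 1.174701 + (0.1/2)·(1.653979 + 2.058392) = 1.360319
u(1.2) ≈ 1.3603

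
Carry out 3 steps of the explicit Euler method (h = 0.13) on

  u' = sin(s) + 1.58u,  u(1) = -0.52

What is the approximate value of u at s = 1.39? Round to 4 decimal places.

Euler: u_{n+1} = u_n + h·f(s_n, u_n).
s=1.000000, u=-0.520000: f=0.019871 → u ← -0.520000 + 0.13·0.019871 = -0.517417
s=1.130000, u=-0.517417: f=0.086894 → u ← -0.517417 + 0.13·0.086894 = -0.506121
s=1.260000, u=-0.506121: f=0.152420 → u ← -0.506121 + 0.13·0.152420 = -0.486306
u(1.39) ≈ -0.4863

-0.4863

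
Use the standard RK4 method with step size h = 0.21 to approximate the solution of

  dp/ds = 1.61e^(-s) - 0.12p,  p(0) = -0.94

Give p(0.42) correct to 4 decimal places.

RK4: k1 = f(s_n, p_n); k2 = f(s_n + h/2, p_n + (h/2)·k1); k3 = f(s_n + h/2, p_n + (h/2)·k2); k4 = f(s_n + h, p_n + h·k3); p_{n+1} = p_n + (h/6)·(k1 + 2k2 + 2k3 + k4).
s=0.000000, p=-0.940000:
  k1 = f(0.000000, -0.940000) = 1.722800
  k2 = f(0.105000, -0.759106) = 1.540615
  k3 = f(0.105000, -0.778235) = 1.542911
  k4 = f(0.210000, -0.615989) = 1.378959
  p ← -0.940000 + (0.21/6)·(k1 + 2k2 + 2k3 + k4) = -0.615592
s=0.210000, p=-0.615592:
  k1 = f(0.210000, -0.615592) = 1.378912
  k2 = f(0.315000, -0.470806) = 1.231457
  k3 = f(0.315000, -0.486289) = 1.233315
  k4 = f(0.420000, -0.356596) = 1.100637
  p ← -0.615592 + (0.21/6)·(k1 + 2k2 + 2k3 + k4) = -0.356273
p(0.42) ≈ -0.3563

-0.3563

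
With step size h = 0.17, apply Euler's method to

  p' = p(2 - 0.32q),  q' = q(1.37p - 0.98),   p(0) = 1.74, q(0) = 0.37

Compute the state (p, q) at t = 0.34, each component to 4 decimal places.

3.0202, 0.6271

Euler on (p,q): p_{n+1} = p_n + h·p', q_{n+1} = q_n + h·q'.
0.000000: (1.740000, 0.370000); f=(3.273984, 0.519406) → (2.296577, 0.458299)
0.170000: (2.296577, 0.458299); f=(4.256348, 0.992818) → (3.020157, 0.627078)
(p(0.34), q(0.34)) ≈ (3.0202, 0.6271)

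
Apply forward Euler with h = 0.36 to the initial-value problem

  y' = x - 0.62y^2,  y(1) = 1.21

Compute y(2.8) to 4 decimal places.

1.9493

Euler: y_{n+1} = y_n + h·f(x_n, y_n).
x=1.000000, y=1.210000: f=0.092258 → y ← 1.210000 + 0.36·0.092258 = 1.243213
x=1.360000, y=1.243213: f=0.401741 → y ← 1.243213 + 0.36·0.401741 = 1.387840
x=1.720000, y=1.387840: f=0.525818 → y ← 1.387840 + 0.36·0.525818 = 1.577134
x=2.080000, y=1.577134: f=0.537841 → y ← 1.577134 + 0.36·0.537841 = 1.770757
x=2.440000, y=1.770757: f=0.495940 → y ← 1.770757 + 0.36·0.495940 = 1.949296
y(2.8) ≈ 1.9493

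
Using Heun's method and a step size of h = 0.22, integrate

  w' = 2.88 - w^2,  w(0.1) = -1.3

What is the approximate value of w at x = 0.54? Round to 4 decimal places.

-0.4736

Heun: k1 = f(x_n, w_n); k2 = f(x_n + h, w_n + h·k1); w_{n+1} = w_n + (h/2)·(k1 + k2).
x=0.100000, w=-1.300000:
  k1 = f(0.100000, -1.300000) = 1.190000
  k2 = f(0.320000, -1.038200) = 1.802141
  w ← -1.300000 + (0.22/2)·(1.190000 + 1.802141) = -0.970865
x=0.320000, w=-0.970865:
  k1 = f(0.320000, -0.970865) = 1.937422
  k2 = f(0.540000, -0.544632) = 2.583376
  w ← -0.970865 + (0.22/2)·(1.937422 + 2.583376) = -0.473577
w(0.54) ≈ -0.4736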